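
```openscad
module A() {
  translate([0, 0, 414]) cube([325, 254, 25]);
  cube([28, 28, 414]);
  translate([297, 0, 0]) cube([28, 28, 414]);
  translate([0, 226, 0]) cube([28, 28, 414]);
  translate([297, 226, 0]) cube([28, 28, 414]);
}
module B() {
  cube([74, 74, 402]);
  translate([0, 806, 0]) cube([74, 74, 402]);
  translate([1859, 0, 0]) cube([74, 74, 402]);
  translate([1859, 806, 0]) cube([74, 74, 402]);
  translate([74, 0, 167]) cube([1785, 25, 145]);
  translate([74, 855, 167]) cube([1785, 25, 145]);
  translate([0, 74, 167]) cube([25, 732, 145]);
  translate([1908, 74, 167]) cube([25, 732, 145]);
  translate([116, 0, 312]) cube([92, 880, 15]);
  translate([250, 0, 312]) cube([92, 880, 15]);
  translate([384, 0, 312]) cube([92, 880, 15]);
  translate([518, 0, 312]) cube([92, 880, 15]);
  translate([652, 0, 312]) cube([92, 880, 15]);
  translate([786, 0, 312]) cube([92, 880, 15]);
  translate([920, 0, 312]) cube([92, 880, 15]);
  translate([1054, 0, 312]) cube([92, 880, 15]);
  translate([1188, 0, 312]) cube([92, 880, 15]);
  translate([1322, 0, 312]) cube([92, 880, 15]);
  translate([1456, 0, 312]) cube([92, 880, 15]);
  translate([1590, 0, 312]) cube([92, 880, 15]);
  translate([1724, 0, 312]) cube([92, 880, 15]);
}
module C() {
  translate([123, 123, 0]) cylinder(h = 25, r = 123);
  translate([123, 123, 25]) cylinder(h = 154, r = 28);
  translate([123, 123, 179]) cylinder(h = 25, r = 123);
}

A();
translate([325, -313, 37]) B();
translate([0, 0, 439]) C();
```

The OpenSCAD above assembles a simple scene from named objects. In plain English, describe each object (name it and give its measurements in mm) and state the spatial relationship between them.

A is a four-legged stool. The seat is a 325×254×25 mm slab whose top surface is at z = 439 mm; four square legs, each 28×28 mm in cross-section, run from the floor (z = 0) to the underside of the seat, each flush with a corner of the seat.

B is a bed frame 1933 mm long (x) by 880 mm wide (y). Four 74×74 mm corner posts, 402 mm tall, at the corners of the footprint. Four rails of 25 mm thickness and 145 mm height run between adjacent posts with their undersides at z = 167 mm, their outer faces flush with the outside of the frame (the two x-running rails run between the posts' inner faces; the two y-running rails run between the posts' inner faces). 13 slats, each 92 mm wide (x) and 15 mm thick, lie across the top of the two x-running rails, running the full 880 mm width of the frame in y; the slats are evenly spaced along x between the inner faces of the end posts with equal gaps (rounded down to the nearest mm) at the −x end and between each pair — any rounding remainder accumulates at the +x end.

C is a spool: two coaxial disc flanges of radius 123 mm and thickness 25 mm, joined by a core cylinder of radius 28 mm and height 154 mm. The lower flange rests on z = 0 and the three cylinders share a vertical axis.

The bed frame is beside the stool with their tops flush at z = 439. The spool is on top of the stool.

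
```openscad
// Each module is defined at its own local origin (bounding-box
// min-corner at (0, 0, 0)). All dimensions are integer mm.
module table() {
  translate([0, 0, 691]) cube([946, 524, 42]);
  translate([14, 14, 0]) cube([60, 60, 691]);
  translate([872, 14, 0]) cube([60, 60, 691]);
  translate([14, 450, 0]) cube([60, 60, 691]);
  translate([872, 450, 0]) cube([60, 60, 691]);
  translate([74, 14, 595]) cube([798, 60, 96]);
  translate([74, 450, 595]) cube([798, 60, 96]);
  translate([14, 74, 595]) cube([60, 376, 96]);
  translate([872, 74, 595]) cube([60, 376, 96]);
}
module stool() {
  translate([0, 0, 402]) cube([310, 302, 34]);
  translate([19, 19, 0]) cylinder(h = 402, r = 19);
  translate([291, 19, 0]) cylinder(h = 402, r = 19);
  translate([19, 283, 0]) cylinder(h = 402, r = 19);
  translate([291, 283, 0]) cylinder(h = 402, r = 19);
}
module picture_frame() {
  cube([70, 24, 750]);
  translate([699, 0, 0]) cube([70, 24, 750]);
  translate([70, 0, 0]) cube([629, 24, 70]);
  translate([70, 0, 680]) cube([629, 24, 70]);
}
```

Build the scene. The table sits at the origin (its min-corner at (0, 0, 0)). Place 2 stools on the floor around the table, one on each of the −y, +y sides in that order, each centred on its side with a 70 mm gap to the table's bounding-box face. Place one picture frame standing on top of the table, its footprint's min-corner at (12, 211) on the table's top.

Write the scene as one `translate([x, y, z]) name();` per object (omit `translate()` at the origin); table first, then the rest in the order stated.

table();
translate([318, -372, 0]) stool();
translate([318, 594, 0]) stool();
translate([12, 211, 733]) picture_frame();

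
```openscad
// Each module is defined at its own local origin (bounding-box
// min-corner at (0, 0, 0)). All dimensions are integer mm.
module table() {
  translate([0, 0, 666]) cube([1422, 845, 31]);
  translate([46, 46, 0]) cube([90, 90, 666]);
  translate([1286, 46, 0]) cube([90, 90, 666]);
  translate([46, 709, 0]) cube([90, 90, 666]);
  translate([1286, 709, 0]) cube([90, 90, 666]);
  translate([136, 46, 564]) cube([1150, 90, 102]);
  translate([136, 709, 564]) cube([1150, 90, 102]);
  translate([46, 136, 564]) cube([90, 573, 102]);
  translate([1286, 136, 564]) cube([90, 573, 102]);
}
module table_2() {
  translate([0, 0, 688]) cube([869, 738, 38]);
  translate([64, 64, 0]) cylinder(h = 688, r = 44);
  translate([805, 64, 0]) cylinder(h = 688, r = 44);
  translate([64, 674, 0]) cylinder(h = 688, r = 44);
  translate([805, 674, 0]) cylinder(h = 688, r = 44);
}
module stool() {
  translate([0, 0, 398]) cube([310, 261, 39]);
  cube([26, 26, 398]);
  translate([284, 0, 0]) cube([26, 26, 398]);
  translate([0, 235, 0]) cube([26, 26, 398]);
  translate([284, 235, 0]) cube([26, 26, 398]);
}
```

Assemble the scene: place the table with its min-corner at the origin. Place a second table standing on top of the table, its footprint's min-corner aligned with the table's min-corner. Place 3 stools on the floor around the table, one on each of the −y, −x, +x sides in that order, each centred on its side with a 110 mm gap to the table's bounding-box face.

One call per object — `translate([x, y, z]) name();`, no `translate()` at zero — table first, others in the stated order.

table();
translate([0, 0, 697]) table_2();
translate([556, -371, 0]) stool();
translate([-420, 292, 0]) stool();
translate([1532, 292, 0]) stool();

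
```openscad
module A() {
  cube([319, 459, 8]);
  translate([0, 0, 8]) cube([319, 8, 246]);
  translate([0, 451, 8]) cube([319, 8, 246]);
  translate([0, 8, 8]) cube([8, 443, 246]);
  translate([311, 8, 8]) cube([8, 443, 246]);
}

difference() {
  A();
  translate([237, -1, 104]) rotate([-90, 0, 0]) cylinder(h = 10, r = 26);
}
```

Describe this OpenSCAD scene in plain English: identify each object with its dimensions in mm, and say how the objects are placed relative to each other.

A is an open storage box with external size 319×459×254 mm and wall thickness 8 mm (the base is also 8 mm thick). The base covers the whole footprint; the four walls stand on the base, with the y-facing walls full-width and the x-facing walls fitting between their inner faces.

The open box has a circular hole of radius 26 mm through its front wall, centred at (x = 237, z = 104).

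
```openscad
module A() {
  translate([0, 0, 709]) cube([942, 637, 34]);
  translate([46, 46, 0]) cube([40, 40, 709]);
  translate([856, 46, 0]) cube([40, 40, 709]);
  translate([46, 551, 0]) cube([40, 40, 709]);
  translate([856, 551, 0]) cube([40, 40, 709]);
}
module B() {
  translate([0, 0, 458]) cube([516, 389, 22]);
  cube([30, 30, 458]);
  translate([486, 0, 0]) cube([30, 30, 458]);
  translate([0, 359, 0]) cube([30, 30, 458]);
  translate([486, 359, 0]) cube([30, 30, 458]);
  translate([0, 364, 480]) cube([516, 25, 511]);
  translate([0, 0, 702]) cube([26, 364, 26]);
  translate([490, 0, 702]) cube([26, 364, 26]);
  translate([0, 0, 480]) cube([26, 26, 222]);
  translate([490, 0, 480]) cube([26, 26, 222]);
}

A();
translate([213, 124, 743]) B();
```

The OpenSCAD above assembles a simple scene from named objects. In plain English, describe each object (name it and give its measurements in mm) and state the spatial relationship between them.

A is a table: top 942 mm (x) × 637 mm (y), 34 mm thick, upper face at z = 743 mm, on four 40×40 mm square legs, each inset 46 mm from the nearest pair of top edges, running from z = 0 to the bottom of the top.

B is a chair. The seat is a 516×389×22 mm slab with its top at z = 480 mm, on four 30×30 mm corner legs (flush with the seat edges, standing on z = 0). A flat backrest 25 mm thick, 511 mm tall, spans the full seat width and rises from the seat top along its +y edge, rear face flush with the rear of the seat. Two armrests of 26×26 mm section run along each side from the seat's front edge to the front of the backrest, top faces 248 mm above the seat top and outer faces flush with the seat's x-edges; a 26×26 mm post under the front of each armrest stands on the seat at the front corner.

The chair is on top of the table, centred.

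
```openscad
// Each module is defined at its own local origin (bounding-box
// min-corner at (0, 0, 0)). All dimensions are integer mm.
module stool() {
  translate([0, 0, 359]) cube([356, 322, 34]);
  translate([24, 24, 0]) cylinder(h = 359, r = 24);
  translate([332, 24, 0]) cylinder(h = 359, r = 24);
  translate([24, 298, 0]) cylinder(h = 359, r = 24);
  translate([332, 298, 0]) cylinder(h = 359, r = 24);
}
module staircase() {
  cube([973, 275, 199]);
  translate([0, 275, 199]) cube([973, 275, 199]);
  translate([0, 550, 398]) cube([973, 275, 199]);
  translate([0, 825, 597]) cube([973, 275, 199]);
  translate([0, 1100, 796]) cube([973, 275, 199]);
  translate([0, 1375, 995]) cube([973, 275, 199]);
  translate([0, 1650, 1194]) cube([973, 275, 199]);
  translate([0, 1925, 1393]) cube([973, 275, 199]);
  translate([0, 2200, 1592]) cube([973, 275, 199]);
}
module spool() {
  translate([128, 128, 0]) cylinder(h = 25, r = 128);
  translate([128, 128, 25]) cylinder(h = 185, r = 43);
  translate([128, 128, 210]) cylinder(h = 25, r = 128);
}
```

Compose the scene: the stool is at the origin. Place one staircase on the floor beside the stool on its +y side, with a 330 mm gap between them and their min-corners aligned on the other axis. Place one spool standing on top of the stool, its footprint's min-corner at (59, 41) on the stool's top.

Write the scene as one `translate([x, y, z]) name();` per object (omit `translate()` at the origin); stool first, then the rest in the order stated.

stool();
translate([0, 652, 0]) staircase();
translate([59, 41, 393]) spool();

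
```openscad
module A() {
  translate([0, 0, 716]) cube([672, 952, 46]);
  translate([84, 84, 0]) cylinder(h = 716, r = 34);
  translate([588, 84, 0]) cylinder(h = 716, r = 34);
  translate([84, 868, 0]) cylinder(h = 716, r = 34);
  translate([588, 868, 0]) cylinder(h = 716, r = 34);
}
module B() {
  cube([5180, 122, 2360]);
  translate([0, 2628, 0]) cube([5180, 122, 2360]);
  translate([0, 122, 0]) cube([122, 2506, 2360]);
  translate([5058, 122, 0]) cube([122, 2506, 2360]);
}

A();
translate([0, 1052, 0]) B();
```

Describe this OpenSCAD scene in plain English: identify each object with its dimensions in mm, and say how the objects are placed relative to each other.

A is a table: top 672 mm (x) × 952 mm (y), 46 mm thick, upper face at z = 762 mm, on four round legs of 68 mm diameter, each leg's bounding box inset 50 mm from the nearest pair of top edges, running from z = 0 to the bottom of the top.

B is the wall frame of a small rectangular building: four walls, each 2360 mm tall and 122 mm thick, enclosing a footprint 5180 mm (x) by 2750 mm (y) outside-to-outside, with no floor or roof. The front and back walls (the −y and +y sides) span the full width; the two side walls fit between them.

The house frame is on the floor beside the table on its +y side.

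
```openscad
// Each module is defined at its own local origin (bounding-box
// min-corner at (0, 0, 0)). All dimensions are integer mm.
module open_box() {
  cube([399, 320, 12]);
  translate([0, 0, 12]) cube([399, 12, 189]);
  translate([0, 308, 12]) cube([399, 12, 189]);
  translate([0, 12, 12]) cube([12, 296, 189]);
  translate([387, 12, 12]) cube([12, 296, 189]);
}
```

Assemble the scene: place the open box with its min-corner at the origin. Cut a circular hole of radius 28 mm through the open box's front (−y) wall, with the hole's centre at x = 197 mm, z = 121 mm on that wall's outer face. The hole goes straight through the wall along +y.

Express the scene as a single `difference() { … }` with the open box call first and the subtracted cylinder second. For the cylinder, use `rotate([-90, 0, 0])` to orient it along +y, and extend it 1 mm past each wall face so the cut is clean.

difference() {
  open_box();
  translate([197, -1, 121]) rotate([-90, 0, 0]) cylinder(h = 14, r = 28);
}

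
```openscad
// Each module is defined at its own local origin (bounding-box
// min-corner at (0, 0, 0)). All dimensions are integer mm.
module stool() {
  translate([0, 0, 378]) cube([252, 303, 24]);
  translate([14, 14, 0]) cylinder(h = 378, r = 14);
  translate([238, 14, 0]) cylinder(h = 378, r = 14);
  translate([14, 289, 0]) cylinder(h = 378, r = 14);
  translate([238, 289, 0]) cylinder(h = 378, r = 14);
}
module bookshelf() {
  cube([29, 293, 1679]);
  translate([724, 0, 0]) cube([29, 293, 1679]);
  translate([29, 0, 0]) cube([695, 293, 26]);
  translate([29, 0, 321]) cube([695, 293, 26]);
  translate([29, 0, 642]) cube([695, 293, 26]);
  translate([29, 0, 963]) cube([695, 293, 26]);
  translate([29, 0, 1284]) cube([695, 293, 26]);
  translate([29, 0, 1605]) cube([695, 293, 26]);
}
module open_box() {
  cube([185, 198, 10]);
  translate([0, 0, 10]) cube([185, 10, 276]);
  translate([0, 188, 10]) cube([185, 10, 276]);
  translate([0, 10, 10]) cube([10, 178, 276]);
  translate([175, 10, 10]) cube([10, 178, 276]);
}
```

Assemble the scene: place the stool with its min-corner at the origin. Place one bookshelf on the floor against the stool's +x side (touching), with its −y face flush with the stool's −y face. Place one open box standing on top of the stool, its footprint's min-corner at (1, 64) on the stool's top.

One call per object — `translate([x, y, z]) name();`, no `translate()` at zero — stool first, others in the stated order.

stool();
translate([252, 0, 0]) bookshelf();
translate([1, 64, 402]) open_box();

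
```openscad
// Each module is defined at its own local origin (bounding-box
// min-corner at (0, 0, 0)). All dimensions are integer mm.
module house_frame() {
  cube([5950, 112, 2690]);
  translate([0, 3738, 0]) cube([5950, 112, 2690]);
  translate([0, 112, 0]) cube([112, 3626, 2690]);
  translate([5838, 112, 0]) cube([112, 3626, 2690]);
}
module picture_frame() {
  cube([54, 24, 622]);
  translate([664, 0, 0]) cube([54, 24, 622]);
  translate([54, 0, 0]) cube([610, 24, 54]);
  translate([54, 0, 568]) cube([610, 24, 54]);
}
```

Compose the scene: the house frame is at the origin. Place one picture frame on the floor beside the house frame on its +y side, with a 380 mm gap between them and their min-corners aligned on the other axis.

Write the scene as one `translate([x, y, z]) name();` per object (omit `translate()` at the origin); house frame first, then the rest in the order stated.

house_frame();
translate([0, 4230, 0]) picture_frame();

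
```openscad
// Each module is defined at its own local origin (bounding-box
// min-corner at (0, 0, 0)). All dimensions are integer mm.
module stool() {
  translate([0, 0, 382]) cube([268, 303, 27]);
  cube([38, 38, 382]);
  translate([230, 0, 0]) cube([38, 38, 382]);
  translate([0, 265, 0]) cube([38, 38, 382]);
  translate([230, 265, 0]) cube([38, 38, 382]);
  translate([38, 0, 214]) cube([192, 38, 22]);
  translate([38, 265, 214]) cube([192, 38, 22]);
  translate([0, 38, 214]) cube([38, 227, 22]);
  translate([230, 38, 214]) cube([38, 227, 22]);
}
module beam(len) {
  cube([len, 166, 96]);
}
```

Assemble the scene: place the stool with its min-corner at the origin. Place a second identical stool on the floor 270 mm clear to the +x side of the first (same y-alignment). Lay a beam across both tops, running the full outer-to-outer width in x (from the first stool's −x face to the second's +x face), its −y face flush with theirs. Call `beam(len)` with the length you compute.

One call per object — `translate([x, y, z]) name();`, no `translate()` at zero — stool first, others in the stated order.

stool();
translate([538, 0, 0]) stool();
translate([0, 0, 409]) beam(806);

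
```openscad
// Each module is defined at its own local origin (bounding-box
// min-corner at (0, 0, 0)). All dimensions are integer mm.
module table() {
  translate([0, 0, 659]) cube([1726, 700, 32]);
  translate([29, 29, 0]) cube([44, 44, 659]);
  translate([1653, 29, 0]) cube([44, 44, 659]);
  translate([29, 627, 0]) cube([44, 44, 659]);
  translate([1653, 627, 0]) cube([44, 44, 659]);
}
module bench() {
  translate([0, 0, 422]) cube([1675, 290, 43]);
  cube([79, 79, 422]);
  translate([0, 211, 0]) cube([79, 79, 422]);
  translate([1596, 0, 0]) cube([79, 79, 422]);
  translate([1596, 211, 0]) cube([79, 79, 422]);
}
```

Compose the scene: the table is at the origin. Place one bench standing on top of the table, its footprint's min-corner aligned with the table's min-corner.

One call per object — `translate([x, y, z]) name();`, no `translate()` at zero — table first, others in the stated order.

table();
translate([0, 0, 691]) bench();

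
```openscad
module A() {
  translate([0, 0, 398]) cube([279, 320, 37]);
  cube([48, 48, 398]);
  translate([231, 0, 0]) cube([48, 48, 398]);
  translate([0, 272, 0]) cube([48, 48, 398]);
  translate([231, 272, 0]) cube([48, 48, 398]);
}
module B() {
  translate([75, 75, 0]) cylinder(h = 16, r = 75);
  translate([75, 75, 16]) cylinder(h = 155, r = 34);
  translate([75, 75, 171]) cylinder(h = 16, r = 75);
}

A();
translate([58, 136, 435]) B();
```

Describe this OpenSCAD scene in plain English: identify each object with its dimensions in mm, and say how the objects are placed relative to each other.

A is a four-legged stool. The seat is a 279×320×37 mm slab whose top surface is at z = 435 mm; four square legs, each 48×48 mm in cross-section, run from the floor (z = 0) to the underside of the seat, each flush with a corner of the seat.

B is a spool: two coaxial disc flanges of radius 75 mm and thickness 16 mm, joined by a core cylinder of radius 34 mm and height 155 mm. The lower flange rests on z = 0 and the three cylinders share a vertical axis.

The spool is on top of the stool.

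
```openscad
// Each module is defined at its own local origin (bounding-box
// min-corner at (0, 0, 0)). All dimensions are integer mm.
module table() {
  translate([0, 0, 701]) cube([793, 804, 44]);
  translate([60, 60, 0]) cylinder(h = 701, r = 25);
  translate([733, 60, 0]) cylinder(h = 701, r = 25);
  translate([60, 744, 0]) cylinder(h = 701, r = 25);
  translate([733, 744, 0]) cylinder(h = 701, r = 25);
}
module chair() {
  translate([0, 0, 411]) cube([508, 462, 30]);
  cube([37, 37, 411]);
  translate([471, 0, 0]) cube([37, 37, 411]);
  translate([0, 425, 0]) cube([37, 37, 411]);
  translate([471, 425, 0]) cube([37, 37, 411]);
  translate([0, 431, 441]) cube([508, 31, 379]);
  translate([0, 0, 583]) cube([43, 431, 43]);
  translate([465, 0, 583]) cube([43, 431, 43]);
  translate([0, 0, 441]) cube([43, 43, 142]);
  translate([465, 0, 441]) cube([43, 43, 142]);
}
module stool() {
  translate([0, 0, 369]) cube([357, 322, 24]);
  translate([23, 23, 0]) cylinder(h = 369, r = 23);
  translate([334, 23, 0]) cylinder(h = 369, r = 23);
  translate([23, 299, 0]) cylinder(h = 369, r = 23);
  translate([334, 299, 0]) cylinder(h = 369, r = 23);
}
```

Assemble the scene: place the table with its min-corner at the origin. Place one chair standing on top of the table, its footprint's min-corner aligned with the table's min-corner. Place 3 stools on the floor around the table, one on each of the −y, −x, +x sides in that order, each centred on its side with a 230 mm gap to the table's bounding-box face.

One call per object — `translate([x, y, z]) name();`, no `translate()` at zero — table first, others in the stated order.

table();
translate([0, 0, 745]) chair();
translate([218, -552, 0]) stool();
translate([-587, 241, 0]) stool();
translate([1023, 241, 0]) stool();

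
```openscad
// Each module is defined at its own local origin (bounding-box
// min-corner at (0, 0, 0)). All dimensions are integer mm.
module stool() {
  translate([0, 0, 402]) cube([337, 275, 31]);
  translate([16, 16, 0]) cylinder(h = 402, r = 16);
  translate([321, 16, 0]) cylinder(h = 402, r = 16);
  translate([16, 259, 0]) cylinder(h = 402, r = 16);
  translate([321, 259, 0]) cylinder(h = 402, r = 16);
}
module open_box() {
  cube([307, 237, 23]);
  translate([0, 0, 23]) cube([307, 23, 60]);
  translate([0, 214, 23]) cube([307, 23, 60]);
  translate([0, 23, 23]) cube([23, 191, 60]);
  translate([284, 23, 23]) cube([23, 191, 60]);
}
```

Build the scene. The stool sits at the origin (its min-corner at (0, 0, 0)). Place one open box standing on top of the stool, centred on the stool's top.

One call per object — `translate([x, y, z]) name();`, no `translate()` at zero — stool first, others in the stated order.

stool();
translate([15, 19, 433]) open_box();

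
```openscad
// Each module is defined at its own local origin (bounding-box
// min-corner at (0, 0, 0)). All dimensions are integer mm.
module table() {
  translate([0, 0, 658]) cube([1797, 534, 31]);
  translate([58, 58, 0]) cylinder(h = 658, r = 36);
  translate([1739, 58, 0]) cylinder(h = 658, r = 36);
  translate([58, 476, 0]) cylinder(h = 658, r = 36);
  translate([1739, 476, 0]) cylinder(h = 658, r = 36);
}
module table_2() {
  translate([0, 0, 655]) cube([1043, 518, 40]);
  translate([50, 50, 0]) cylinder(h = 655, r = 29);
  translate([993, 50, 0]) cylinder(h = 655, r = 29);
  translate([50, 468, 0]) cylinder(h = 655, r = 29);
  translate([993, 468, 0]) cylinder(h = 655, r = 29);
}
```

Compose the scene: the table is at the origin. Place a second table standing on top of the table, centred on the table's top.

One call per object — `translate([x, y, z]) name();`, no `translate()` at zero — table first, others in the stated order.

table();
translate([377, 8, 689]) table_2();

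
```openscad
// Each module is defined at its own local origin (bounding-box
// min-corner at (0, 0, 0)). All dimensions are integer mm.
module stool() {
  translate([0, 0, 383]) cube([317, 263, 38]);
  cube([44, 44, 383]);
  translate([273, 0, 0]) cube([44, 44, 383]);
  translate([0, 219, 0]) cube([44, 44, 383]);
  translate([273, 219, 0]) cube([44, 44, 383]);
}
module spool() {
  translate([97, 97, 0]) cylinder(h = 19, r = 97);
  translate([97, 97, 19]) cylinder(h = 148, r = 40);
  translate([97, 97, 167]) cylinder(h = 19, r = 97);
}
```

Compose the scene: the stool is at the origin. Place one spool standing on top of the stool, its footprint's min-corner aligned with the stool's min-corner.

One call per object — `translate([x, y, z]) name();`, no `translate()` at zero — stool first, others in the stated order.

stool();
translate([0, 0, 421]) spool();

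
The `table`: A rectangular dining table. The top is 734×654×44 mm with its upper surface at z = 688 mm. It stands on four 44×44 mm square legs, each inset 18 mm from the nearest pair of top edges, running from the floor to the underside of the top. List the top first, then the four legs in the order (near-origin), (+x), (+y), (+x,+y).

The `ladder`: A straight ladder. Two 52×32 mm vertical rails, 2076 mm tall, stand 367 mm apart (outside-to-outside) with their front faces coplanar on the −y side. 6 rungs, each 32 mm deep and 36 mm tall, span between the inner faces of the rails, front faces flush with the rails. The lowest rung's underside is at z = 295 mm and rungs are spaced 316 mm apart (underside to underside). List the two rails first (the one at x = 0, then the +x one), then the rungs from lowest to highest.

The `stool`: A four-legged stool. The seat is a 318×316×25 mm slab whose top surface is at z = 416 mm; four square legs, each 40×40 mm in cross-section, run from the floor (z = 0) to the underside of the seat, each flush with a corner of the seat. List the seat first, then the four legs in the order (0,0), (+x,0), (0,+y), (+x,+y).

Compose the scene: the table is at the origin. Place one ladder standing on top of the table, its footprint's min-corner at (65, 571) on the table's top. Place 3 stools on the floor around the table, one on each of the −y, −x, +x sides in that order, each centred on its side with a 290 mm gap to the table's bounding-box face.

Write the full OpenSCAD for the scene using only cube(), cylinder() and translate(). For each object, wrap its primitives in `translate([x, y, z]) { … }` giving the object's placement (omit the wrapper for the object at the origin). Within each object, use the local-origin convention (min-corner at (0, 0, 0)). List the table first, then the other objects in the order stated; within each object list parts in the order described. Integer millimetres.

translate([0, 0, 644]) cube([734, 654, 44]);
translate([18, 18, 0]) cube([44, 44, 644]);
translate([672, 18, 0]) cube([44, 44, 644]);
translate([18, 592, 0]) cube([44, 44, 644]);
translate([672, 592, 0]) cube([44, 44, 644]);
translate([65, 571, 688]) {
  cube([52, 32, 2076]);
  translate([315, 0, 0]) cube([52, 32, 2076]);
  translate([52, 0, 295]) cube([263, 32, 36]);
  translate([52, 0, 611]) cube([263, 32, 36]);
  translate([52, 0, 927]) cube([263, 32, 36]);
  translate([52, 0, 1243]) cube([263, 32, 36]);
  translate([52, 0, 1559]) cube([263, 32, 36]);
  translate([52, 0, 1875]) cube([263, 32, 36]);
}
translate([208, -606, 0]) {
  translate([0, 0, 391]) cube([318, 316, 25]);
  cube([40, 40, 391]);
  translate([278, 0, 0]) cube([40, 40, 391]);
  translate([0, 276, 0]) cube([40, 40, 391]);
  translate([278, 276, 0]) cube([40, 40, 391]);
}
translate([-608, 169, 0]) {
  translate([0, 0, 391]) cube([318, 316, 25]);
  cube([40, 40, 391]);
  translate([278, 0, 0]) cube([40, 40, 391]);
  translate([0, 276, 0]) cube([40, 40, 391]);
  translate([278, 276, 0]) cube([40, 40, 391]);
}
translate([1024, 169, 0]) {
  translate([0, 0, 391]) cube([318, 316, 25]);
  cube([40, 40, 391]);
  translate([278, 0, 0]) cube([40, 40, 391]);
  translate([0, 276, 0]) cube([40, 40, 391]);
  translate([278, 276, 0]) cube([40, 40, 391]);
}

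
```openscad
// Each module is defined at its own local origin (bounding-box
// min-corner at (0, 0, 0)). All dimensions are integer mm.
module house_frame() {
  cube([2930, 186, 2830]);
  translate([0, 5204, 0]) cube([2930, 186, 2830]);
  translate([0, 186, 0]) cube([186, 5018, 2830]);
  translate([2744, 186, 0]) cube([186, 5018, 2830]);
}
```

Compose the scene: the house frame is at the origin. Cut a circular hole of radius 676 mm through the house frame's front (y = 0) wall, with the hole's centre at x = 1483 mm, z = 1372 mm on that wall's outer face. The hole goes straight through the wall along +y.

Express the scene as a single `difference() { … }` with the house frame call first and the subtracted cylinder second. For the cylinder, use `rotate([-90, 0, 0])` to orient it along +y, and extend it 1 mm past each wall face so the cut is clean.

difference() {
  house_frame();
  translate([1483, -1, 1372]) rotate([-90, 0, 0]) cylinder(h = 188, r = 676);
}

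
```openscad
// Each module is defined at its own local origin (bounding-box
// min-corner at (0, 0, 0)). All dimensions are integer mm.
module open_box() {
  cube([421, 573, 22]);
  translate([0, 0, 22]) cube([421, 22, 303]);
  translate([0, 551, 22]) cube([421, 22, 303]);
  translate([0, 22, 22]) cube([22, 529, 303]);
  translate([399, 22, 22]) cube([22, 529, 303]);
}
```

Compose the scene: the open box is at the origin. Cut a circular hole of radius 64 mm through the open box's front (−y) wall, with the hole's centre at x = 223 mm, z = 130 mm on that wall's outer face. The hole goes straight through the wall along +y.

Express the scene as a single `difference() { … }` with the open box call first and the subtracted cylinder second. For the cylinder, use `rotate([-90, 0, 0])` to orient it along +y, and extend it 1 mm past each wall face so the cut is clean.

difference() {
  open_box();
  translate([223, -1, 130]) rotate([-90, 0, 0]) cylinder(h = 24, r = 64);
}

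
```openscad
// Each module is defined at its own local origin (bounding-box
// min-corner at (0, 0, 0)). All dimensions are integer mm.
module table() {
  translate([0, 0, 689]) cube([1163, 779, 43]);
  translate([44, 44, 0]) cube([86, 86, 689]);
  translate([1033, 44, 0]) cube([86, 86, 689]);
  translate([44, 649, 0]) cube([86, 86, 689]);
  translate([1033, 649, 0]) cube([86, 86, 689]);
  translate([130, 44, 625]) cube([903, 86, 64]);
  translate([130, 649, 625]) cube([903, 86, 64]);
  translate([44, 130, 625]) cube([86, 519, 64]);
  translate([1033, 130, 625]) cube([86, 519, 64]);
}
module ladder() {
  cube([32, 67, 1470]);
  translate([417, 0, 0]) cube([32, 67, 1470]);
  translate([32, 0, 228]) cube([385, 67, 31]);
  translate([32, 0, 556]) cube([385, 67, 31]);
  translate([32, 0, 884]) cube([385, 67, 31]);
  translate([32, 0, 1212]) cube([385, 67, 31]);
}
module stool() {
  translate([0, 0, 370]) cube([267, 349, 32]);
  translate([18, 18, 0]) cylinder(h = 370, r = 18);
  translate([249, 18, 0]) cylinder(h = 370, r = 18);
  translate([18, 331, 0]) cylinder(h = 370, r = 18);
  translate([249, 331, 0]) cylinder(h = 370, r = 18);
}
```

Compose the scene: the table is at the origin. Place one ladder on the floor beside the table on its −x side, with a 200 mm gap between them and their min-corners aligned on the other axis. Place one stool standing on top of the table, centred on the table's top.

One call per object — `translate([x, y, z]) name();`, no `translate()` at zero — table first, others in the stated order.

table();
translate([-649, 0, 0]) ladder();
translate([448, 215, 732]) stool();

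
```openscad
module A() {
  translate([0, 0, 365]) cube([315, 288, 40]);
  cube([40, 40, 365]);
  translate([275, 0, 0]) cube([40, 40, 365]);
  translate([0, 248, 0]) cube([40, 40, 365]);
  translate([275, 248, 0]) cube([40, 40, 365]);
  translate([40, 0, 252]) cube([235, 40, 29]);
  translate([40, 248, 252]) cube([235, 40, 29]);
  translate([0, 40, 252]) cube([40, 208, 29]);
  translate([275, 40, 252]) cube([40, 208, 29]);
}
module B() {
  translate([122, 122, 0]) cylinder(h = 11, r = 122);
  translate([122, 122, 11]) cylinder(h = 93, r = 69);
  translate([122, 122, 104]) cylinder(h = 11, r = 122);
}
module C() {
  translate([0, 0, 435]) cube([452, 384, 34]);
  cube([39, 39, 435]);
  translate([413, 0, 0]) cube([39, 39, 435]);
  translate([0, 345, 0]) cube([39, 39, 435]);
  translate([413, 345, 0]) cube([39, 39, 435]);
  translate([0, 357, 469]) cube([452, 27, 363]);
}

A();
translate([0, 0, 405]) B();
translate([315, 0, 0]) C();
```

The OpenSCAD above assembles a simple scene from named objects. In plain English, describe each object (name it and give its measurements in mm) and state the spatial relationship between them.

A is a four-legged stool. The seat is 315×288 mm, 40 mm thick, top at z = 405 mm. It stands on four square legs, each 40×40 mm in cross-section, from z = 0 to the seat underside, each flush with a corner of the seat. Four stretchers, 40 mm wide and 29 mm tall, connect adjacent legs with their undersides at z = 252 mm, each running between the inner faces of the legs it joins and aligned with the legs' outer faces on the other axis.

B is a spool: two coaxial disc flanges of radius 122 mm and thickness 11 mm, joined by a core cylinder of radius 69 mm and height 93 mm. The lower flange rests on z = 0 and the three cylinders share a vertical axis.

C is a chair. The seat is a 452×384×34 mm slab with its top at z = 469 mm, on four 39×39 mm corner legs (flush with the seat edges, standing on z = 0). A flat backrest 27 mm thick, 363 mm tall, spans the full seat width and rises from the seat top along its +y edge, rear face flush with the rear of the seat.

The spool is on top of the stool. The chair is against the stool's +x side, with their −y faces flush.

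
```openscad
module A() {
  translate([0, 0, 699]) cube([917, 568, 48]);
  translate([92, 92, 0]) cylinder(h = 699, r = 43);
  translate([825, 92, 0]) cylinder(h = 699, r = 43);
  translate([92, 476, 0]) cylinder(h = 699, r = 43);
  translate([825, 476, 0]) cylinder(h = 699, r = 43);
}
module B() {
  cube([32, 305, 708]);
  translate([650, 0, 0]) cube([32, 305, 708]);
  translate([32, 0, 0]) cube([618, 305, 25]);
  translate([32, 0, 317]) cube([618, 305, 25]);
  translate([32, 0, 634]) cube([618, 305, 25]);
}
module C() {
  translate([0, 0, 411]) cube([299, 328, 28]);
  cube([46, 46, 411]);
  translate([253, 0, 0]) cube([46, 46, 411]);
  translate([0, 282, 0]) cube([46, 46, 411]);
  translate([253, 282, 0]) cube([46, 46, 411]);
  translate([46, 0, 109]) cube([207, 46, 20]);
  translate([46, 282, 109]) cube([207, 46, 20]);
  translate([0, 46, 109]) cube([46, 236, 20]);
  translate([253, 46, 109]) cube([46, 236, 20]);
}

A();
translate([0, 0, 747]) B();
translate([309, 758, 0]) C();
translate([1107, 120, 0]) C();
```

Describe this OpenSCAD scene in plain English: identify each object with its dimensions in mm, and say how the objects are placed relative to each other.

A is a rectangular dining table. The top is 917×568×48 mm with its upper surface at z = 747 mm. It stands on four round legs of 86 mm diameter, each leg's bounding box inset 49 mm from the nearest pair of top edges, running from the floor to the underside of the top.

B is a bookshelf 682 mm wide overall, 305 mm deep and 708 mm tall. The two sides are 32 mm thick vertical panels. 3 horizontal shelves of 25 mm thickness span between the inner faces of the sides; the lowest shelf sits on the floor and shelves are stacked with a clear vertical gap of 292 mm between each pair.

C is a four-legged stool. The seat is 299×328 mm, 28 mm thick, top at z = 439 mm. It stands on four square legs, each 46×46 mm in cross-section, from z = 0 to the seat underside, each flush with a corner of the seat. Four stretchers, 46 mm wide and 20 mm tall, connect adjacent legs with their undersides at z = 109 mm, each running between the inner faces of the legs it joins and aligned with the legs' outer faces on the other axis.

The bookshelf is on top of the table. Two stools sit around the table at the +y, +x sides.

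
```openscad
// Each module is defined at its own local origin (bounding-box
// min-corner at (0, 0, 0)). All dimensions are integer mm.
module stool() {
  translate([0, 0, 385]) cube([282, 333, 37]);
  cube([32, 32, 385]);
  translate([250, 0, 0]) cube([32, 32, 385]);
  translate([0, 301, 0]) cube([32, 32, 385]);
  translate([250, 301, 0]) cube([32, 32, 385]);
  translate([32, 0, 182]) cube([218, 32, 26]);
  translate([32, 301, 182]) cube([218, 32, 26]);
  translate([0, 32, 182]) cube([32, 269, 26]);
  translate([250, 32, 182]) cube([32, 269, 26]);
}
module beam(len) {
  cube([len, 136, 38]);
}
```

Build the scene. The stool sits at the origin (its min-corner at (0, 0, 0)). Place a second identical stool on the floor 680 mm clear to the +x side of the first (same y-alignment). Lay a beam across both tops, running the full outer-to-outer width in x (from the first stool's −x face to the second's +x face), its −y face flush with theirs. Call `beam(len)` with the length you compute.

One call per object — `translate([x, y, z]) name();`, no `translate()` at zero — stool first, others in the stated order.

stool();
translate([962, 0, 0]) stool();
translate([0, 0, 422]) beam(1244);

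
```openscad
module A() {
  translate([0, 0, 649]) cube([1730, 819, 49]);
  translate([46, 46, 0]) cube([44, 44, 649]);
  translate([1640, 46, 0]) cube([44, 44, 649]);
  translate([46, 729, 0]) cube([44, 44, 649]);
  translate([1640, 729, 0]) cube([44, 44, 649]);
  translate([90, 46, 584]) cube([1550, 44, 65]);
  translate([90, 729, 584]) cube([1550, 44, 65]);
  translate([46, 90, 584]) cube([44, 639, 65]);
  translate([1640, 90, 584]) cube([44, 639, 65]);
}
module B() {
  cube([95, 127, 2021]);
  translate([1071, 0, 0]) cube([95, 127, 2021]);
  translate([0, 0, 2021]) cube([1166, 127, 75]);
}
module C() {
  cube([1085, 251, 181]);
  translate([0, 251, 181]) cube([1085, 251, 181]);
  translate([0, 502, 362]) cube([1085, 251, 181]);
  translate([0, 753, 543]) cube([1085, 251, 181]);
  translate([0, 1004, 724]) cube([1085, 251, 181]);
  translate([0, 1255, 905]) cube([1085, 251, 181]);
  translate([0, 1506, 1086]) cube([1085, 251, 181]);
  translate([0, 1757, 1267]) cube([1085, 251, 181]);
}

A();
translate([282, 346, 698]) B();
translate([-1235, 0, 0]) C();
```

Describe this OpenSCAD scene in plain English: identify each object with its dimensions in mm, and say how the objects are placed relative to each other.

A is a table with a 1730×819 mm rectangular top, 49 mm thick, top surface at z = 698 mm, supported by four 44×44 mm square legs, each inset 46 mm from the nearest pair of top edges, running from the floor. Four apron rails, 44 mm thick and 65 mm tall, run between adjacent legs with their top edges flush with the underside of the top and their outer faces flush with the legs' outer faces.

B is a door frame. The clear opening is 976 mm wide and 2021 mm high. Two 95 mm wide jambs, 127 mm deep, stand either side of the opening from the floor to the top of the opening. A 75 mm thick head sits across the top of both jambs, spanning the full outside width of the frame.

C is a straight staircase of 8 solid steps. Each step is 1085 mm wide (x), 251 mm deep (y, the going) and 181 mm tall (the rise). The first step rests on the floor; each subsequent step sits one going further in +y and one rise higher in +z, directly behind and above the previous step with no overlap.

The door frame is on top of the table, centred. The staircase is on the floor beside the table on its −x side.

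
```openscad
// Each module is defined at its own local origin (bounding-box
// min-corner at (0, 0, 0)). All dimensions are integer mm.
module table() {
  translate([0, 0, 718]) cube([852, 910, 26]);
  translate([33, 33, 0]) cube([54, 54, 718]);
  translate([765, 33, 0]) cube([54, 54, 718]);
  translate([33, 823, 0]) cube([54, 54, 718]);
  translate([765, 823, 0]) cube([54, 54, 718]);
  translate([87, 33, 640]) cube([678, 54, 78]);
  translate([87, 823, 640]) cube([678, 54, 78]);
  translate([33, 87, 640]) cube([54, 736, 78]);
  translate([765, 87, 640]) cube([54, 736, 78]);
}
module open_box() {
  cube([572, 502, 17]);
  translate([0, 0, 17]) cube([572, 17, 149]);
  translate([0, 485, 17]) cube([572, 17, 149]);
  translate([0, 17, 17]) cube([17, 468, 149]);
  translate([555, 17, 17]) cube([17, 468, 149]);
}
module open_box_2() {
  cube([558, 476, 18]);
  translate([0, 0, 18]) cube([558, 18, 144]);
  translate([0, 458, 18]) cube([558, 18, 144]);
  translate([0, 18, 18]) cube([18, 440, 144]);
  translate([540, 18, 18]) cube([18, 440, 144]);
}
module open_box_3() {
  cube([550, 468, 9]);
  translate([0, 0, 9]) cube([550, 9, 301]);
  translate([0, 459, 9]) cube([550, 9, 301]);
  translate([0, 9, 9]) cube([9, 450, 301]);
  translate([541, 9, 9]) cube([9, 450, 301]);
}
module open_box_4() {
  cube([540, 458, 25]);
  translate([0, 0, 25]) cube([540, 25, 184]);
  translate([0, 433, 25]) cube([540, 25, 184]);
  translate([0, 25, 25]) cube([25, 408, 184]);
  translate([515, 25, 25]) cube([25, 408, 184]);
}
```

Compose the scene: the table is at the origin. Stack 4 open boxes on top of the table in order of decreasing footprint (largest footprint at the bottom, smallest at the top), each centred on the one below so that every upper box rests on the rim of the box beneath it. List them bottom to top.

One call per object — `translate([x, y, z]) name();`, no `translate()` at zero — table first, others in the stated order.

table();
translate([140, 204, 744]) open_box();
translate([147, 217, 910]) open_box_2();
translate([151, 221, 1072]) open_box_3();
translate([156, 226, 1382]) open_box_4();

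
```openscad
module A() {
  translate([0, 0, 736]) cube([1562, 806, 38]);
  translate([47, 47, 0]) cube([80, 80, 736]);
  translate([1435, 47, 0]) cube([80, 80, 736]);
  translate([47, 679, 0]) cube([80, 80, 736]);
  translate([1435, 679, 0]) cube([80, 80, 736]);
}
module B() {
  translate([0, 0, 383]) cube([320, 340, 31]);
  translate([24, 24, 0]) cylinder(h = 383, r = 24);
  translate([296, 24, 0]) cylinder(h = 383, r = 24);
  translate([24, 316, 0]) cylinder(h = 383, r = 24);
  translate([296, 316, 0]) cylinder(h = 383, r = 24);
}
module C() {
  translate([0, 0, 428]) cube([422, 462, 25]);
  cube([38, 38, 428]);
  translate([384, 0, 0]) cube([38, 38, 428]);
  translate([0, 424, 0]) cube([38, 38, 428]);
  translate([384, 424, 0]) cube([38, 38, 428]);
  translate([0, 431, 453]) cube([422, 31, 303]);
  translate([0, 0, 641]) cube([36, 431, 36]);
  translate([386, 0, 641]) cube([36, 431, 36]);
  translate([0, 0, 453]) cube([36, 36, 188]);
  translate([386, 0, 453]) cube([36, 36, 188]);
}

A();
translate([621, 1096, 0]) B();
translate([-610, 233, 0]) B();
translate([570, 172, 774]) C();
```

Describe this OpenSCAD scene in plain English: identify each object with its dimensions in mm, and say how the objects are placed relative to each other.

A is a table with a 1562×806 mm rectangular top, 38 mm thick, top surface at z = 774 mm, supported by four 80×80 mm square legs, each inset 47 mm from the nearest pair of top edges, running from the floor.

B is a four-legged stool. The seat is 320×340 mm, 31 mm thick, top at z = 414 mm. It stands on four round legs, each 48 mm in diameter, from z = 0 to the seat underside, each leg's axis is inset half a diameter from the nearest pair of seat edges (so the leg's bounding box is flush with the corner).

C is a chair: 422×462 mm seat, 25 mm thick, top at z = 453 mm, on four 38 mm square corner legs flush with the seat edges. A 31 mm thick backrest slab spans the full seat width, extending 303 mm above the seat top, its back face flush with the seat's +y edge. Two armrests of 36×36 mm section run along each side from the seat's front edge to the front of the backrest, top faces 224 mm above the seat top and outer faces flush with the seat's x-edges; a 36×36 mm post under the front of each armrest stands on the seat at the front corner.

Two stools sit around the table at the +y, −x sides. The chair is on top of the table, centred.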